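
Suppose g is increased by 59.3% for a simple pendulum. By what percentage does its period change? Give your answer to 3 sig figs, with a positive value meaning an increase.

T ∝ 1/√g, so T'/T = 1/√(1.593) = 0.7923.
Percentage change in T = (0.7923 − 1) × 100% = -20.8%.

-20.8%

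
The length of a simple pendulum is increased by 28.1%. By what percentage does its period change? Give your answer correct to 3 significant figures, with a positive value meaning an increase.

13.2%

T ∝ √L, so T'/T = √(1.281) = 1.132.
Percentage change in T = (1.132 − 1) × 100% = 13.2%.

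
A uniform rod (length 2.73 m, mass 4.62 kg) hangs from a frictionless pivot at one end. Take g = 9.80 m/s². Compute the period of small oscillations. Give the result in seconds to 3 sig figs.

For a physical pendulum T = 2π√(I/(mgd)), with d = 1.365 m from pivot to centre of mass.
I_cm = mL²/12 = 4.62 × 2.73²/12 = 2.869 kg·m²; I = I_cm + md² = 2.869 + 4.62 × 1.365² = 11.48 kg·m².
T = 2π√(11.48/(4.62 × 9.80 × 1.365)) = 2.71 s.

2.71 s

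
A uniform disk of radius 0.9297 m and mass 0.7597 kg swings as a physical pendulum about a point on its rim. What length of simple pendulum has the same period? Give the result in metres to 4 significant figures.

1.395 m

The equivalent simple-pendulum length is L_eq = I/(md), where I is about the pivot and d = 0.92970 m.
I_cm = ½mR² = 0.32832 kg·m², so I = I_cm + md² = 0.32832 + 0.65664 = 0.98496 kg·m².
L_eq = 0.98496/(0.7597 × 0.92970) = 1.395 m.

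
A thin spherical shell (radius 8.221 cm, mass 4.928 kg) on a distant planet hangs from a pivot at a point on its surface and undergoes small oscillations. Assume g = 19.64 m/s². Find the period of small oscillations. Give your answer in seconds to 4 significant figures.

0.5248 s

I_cm = (2/3)mr² = 0.022204 kg·m². The pivot is at distance d = 0.08221 m from the centre of mass.
By the parallel-axis theorem, I = I_cm + md² = 0.022204 + 0.033306 = 0.055510 kg·m².
T = 2π√(I/(mgd)) = 2π√(0.055510/(4.928 × 19.64 × 0.08221)) = 0.5248 s.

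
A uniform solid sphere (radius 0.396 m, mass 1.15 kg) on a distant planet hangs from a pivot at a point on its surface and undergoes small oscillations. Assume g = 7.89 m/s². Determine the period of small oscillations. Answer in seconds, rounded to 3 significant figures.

I_cm = (2/5)mr² = 0.07214 kg·m². The pivot is at distance d = 0.396 m from the centre of mass.
By the parallel-axis theorem, I = I_cm + md² = 0.07214 + 0.1803 = 0.2525 kg·m².
T = 2π√(I/(mgd)) = 2π√(0.2525/(1.15 × 7.89 × 0.396)) = 1.67 s.

1.67 s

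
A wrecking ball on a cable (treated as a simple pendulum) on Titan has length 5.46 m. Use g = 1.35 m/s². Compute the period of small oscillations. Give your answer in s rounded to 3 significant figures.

12.6 s

T = 2π√(L/g) = 2π√(5.46/1.35) = 2π × 2.011 = 12.6 s.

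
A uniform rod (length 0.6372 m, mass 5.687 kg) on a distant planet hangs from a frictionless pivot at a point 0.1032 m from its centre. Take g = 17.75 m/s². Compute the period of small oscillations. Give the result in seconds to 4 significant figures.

0.9792 s

For a physical pendulum T = 2π√(I/(mgd)), with d = 0.10320 m from pivot to centre of mass.
I_cm = mL²/12 = 5.687 × 0.6372²/12 = 0.19242 kg·m²; I = I_cm + md² = 0.19242 + 5.687 × 0.10320² = 0.25299 kg·m².
T = 2π√(0.25299/(5.687 × 17.75 × 0.10320)) = 0.9792 s.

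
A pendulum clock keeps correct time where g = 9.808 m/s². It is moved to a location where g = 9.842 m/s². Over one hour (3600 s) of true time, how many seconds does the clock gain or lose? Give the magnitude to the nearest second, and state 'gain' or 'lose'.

The clock's period scales as T ∝ 1/√g, so T'/T = √(9.808/9.842) = 0.998271.
In 3600 s of true time the clock registers 3600/0.998271 = 3606.2 s, so it gains 6 s.

gain 6 s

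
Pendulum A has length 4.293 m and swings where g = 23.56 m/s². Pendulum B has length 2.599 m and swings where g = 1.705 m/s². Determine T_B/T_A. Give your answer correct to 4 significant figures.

T = 2π√(L/g), so T_B/T_A = √((L_B/g_B)/(L_A/g_A)) = √((2.599/1.705)/(4.293/23.56)) = 2.892.

2.892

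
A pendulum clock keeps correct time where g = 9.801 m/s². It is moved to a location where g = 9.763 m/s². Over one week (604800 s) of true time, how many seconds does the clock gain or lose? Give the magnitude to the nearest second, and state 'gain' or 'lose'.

lose 1174 s

The clock's period scales as T ∝ 1/√g, so T'/T = √(9.801/9.763) = 1.00194.
In 604800 s of true time the clock registers 604800/1.00194 = 603626.4 s, so it loses 1174 s.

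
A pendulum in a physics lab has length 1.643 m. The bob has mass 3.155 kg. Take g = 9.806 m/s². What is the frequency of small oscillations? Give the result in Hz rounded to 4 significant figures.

T = 2π√(L/g) = 2π√(1.643/9.806) = 2.5719 s, so f = 1/T = 0.3888 Hz.

0.3888 Hz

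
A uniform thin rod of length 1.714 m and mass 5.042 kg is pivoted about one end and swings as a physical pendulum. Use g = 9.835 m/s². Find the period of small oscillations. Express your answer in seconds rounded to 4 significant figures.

2.142 s

For a physical pendulum T = 2π√(I/(mgd)), with d = 0.85700 m from pivot to centre of mass.
I_cm = mL²/12 = 5.042 × 1.714²/12 = 1.2344 kg·m²; I = I_cm + md² = 1.2344 + 5.042 × 0.85700² = 4.9375 kg·m².
T = 2π√(4.9375/(5.042 × 9.835 × 0.85700)) = 2.142 s.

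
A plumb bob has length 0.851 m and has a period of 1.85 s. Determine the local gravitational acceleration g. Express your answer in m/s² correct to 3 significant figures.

9.82 m/s²

From T = 2π√(L/g), g = 4π²L/T² = 4π² × 0.851/1.850² = 9.82 m/s².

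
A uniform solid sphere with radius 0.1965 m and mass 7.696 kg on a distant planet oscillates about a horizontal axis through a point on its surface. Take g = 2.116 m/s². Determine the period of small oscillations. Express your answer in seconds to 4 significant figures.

2.266 s

I_cm = (2/5)mr² = 0.11886 kg·m². The pivot is at distance d = 0.1965 m from the centre of mass.
By the parallel-axis theorem, I = I_cm + md² = 0.11886 + 0.29716 = 0.41602 kg·m².
T = 2π√(I/(mgd)) = 2π√(0.41602/(7.696 × 2.116 × 0.1965)) = 2.266 s.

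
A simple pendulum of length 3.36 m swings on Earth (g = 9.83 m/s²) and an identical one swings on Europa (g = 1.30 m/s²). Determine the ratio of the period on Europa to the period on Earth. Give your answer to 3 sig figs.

T ∝ 1/√g, so T₂/T₁ = √(g₁/g₂) = √(9.83/1.30) = 2.75.

2.75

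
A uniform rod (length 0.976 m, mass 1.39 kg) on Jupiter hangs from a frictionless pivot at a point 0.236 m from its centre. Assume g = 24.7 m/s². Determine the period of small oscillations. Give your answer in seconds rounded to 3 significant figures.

For a physical pendulum T = 2π√(I/(mgd)), with d = 0.2360 m from pivot to centre of mass.
I_cm = mL²/12 = 1.39 × 0.976²/12 = 0.1103 kg·m²; I = I_cm + md² = 0.1103 + 1.39 × 0.2360² = 0.1878 kg·m².
T = 2π√(0.1878/(1.39 × 24.7 × 0.2360)) = 0.956 s.

0.956 s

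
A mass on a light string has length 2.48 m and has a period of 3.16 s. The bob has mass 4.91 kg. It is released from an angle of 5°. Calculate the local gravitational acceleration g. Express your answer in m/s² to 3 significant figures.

From T = 2π√(L/g), g = 4π²L/T² = 4π² × 2.48/3.160² = 9.80 m/s².

9.80 m/s²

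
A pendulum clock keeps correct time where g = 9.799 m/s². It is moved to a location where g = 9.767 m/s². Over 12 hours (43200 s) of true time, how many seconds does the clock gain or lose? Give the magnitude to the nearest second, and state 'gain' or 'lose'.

lose 71 s

The clock's period scales as T ∝ 1/√g, so T'/T = √(9.799/9.767) = 1.00164.
In 43200 s of true time the clock registers 43200/1.00164 = 43129.4 s, so it loses 71 s.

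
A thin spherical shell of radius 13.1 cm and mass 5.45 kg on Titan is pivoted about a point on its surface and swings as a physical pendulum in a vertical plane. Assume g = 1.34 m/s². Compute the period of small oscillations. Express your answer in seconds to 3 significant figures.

2.54 s

I_cm = (2/3)mr² = 0.06235 kg·m². The pivot is at distance d = 0.131 m from the centre of mass.
By the parallel-axis theorem, I = I_cm + md² = 0.06235 + 0.09353 = 0.1559 kg·m².
T = 2π√(I/(mgd)) = 2π√(0.1559/(5.45 × 1.34 × 0.131)) = 2.54 s.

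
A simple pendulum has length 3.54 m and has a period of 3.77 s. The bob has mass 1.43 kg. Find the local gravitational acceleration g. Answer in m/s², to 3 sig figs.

From T = 2π√(L/g), g = 4π²L/T² = 4π² × 3.54/3.770² = 9.83 m/s².

9.83 m/s²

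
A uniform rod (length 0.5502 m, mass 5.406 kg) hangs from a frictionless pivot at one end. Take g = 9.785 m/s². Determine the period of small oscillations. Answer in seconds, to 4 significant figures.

For a physical pendulum T = 2π√(I/(mgd)), with d = 0.27510 m from pivot to centre of mass.
I_cm = mL²/12 = 5.406 × 0.5502²/12 = 0.13638 kg·m²; I = I_cm + md² = 0.13638 + 5.406 × 0.27510² = 0.54550 kg·m².
T = 2π√(0.54550/(5.406 × 9.785 × 0.27510)) = 1.217 s.

1.217 s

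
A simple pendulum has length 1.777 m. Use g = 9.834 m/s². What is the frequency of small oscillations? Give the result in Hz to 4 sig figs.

T = 2π√(L/g) = 2π√(1.777/9.834) = 2.6709 s, so f = 1/T = 0.3744 Hz.

0.3744 Hz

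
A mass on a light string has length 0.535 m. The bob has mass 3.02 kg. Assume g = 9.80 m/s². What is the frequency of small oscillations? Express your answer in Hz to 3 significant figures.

0.681 Hz

T = 2π√(L/g) = 2π√(0.535/9.80) = 1.468 s, so f = 1/T = 0.681 Hz.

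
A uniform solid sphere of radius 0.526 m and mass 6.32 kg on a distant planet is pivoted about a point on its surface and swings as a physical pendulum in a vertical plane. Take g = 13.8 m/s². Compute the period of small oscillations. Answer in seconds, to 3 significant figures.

1.45 s

I_cm = (2/5)mr² = 0.6994 kg·m². The pivot is at distance d = 0.526 m from the centre of mass.
By the parallel-axis theorem, I = I_cm + md² = 0.6994 + 1.749 = 2.448 kg·m².
T = 2π√(I/(mgd)) = 2π√(2.448/(6.32 × 13.8 × 0.526)) = 1.45 s.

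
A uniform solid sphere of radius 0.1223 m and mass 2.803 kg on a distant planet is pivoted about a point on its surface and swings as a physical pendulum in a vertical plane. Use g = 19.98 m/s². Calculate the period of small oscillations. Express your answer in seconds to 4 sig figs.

0.5816 s

I_cm = (2/5)mr² = 0.016770 kg·m². The pivot is at distance d = 0.1223 m from the centre of mass.
By the parallel-axis theorem, I = I_cm + md² = 0.016770 + 0.041925 = 0.058695 kg·m².
T = 2π√(I/(mgd)) = 2π√(0.058695/(2.803 × 19.98 × 0.1223)) = 0.5816 s.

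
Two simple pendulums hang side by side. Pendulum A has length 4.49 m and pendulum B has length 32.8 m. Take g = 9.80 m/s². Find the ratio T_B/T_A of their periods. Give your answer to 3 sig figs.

2.70

T ∝ √L, so T_B/T_A = √(L_B/L_A) = √(32.8/4.49) = 2.70.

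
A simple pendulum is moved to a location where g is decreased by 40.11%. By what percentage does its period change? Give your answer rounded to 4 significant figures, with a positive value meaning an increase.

T ∝ 1/√g, so T'/T = 1/√(0.59890) = 1.2922.
Percentage change in T = (1.2922 − 1) × 100% = 29.22%.

29.22%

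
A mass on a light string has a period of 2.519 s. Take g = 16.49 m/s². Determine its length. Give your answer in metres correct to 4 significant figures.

From T = 2π√(L/g), L = gT²/(4π²) = 16.49 × 2.5190²/(4π²) = 2.650 m.

2.650 m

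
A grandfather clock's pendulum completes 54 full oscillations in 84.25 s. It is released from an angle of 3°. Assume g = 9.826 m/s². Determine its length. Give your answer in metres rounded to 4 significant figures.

T = 84.25/54 = 1.5602 s.
From T = 2π√(L/g), L = gT²/(4π²) = 9.826 × 1.5602²/(4π²) = 0.6059 m.

0.6059 m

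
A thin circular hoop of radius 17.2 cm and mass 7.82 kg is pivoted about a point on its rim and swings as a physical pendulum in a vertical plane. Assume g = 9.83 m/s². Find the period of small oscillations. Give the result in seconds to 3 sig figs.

I_cm = mr² = 0.2313 kg·m². The pivot is at distance d = 0.172 m from the centre of mass.
By the parallel-axis theorem, I = I_cm + md² = 0.2313 + 0.2313 = 0.4627 kg·m².
T = 2π√(I/(mgd)) = 2π√(0.4627/(7.82 × 9.83 × 0.172)) = 1.18 s.

1.18 s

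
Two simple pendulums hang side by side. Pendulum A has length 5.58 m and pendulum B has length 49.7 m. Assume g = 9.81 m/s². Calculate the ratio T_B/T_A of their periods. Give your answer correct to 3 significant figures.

2.98

T ∝ √L, so T_B/T_A = √(L_B/L_A) = √(49.7/5.58) = 2.98.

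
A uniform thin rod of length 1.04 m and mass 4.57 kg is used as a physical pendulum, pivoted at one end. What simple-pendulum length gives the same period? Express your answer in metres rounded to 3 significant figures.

The equivalent simple-pendulum length is L_eq = I/(md), where I is about the pivot and d = 0.5200 m.
I_cm = (1/12)mL² = 0.4119 kg·m², so I = I_cm + md² = 0.4119 + 1.236 = 1.648 kg·m².
L_eq = 1.648/(4.57 × 0.5200) = 0.693 m.

0.693 m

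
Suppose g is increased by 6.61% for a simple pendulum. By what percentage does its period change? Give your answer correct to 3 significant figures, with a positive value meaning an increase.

-3.15%

T ∝ 1/√g, so T'/T = 1/√(1.066) = 0.9685.
Percentage change in T = (0.9685 − 1) × 100% = -3.15%.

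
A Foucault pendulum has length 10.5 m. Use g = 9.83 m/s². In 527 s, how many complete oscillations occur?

T = 2π√(L/g) = 2π√(10.5/9.83) = 6.494 s.
Number of complete oscillations = ⌊527/6.494⌋ = ⌊81.15⌋ = 81.

81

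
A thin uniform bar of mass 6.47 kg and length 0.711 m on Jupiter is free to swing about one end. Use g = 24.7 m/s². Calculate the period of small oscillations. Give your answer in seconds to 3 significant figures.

For a physical pendulum T = 2π√(I/(mgd)), with d = 0.3555 m from pivot to centre of mass.
I_cm = mL²/12 = 6.47 × 0.711²/12 = 0.2726 kg·m²; I = I_cm + md² = 0.2726 + 6.47 × 0.3555² = 1.090 kg·m².
T = 2π√(1.090/(6.47 × 24.7 × 0.3555)) = 0.870 s.

0.870 s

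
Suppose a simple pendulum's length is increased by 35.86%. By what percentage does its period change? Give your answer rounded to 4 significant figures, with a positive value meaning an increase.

16.56%

T ∝ √L, so T'/T = √(1.3586) = 1.1656.
Percentage change in T = (1.1656 − 1) × 100% = 16.56%.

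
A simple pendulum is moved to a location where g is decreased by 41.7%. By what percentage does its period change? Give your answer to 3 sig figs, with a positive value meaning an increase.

31.0%

T ∝ 1/√g, so T'/T = 1/√(0.5830) = 1.310.
Percentage change in T = (1.310 − 1) × 100% = 31.0%.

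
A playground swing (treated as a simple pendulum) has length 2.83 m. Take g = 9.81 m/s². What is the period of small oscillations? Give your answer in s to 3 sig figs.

T = 2π√(L/g) = 2π√(2.83/9.81) = 2π × 0.5371 = 3.37 s.

3.37 s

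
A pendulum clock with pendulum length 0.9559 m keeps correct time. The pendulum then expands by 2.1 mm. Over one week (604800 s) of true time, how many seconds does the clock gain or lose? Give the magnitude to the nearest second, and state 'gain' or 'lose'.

lose 663 s

T ∝ √L, so T'/T = √(0.95800/0.9559) = 1.00110.
In 604800 s of true time the clock registers 604800/1.00110 = 604136.8 s, so it loses 663 s.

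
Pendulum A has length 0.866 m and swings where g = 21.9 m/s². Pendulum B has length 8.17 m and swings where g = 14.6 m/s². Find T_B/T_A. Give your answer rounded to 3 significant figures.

T = 2π√(L/g), so T_B/T_A = √((L_B/g_B)/(L_A/g_A)) = √((8.17/14.6)/(0.866/21.9)) = 3.76.

3.76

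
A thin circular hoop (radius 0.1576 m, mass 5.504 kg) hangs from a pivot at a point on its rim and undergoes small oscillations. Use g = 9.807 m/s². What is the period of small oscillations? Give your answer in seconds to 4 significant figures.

I_cm = mr² = 0.13671 kg·m². The pivot is at distance d = 0.1576 m from the centre of mass.
By the parallel-axis theorem, I = I_cm + md² = 0.13671 + 0.13671 = 0.27341 kg·m².
T = 2π√(I/(mgd)) = 2π√(0.27341/(5.504 × 9.807 × 0.1576)) = 1.126 s.

1.126 s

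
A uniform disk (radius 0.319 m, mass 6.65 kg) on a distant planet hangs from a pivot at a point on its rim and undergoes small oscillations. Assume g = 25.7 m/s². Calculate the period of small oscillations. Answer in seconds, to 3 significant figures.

0.857 s

I_cm = ½mr² = 0.3384 kg·m². The pivot is at distance d = 0.319 m from the centre of mass.
By the parallel-axis theorem, I = I_cm + md² = 0.3384 + 0.6767 = 1.015 kg·m².
T = 2π√(I/(mgd)) = 2π√(1.015/(6.65 × 25.7 × 0.319)) = 0.857 s.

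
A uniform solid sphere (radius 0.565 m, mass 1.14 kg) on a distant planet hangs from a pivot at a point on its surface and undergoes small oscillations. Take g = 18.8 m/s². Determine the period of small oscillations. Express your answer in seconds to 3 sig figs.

I_cm = (2/5)mr² = 0.1456 kg·m². The pivot is at distance d = 0.565 m from the centre of mass.
By the parallel-axis theorem, I = I_cm + md² = 0.1456 + 0.3639 = 0.5095 kg·m².
T = 2π√(I/(mgd)) = 2π√(0.5095/(1.14 × 18.8 × 0.565)) = 1.29 s.

1.29 s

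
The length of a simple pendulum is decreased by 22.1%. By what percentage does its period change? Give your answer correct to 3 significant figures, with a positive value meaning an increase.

T ∝ √L, so T'/T = √(0.7790) = 0.8826.
Percentage change in T = (0.8826 − 1) × 100% = -11.7%.

-11.7%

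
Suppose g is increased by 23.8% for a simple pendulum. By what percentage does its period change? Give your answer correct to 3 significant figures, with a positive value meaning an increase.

-10.1%

T ∝ 1/√g, so T'/T = 1/√(1.238) = 0.8988.
Percentage change in T = (0.8988 − 1) × 100% = -10.1%.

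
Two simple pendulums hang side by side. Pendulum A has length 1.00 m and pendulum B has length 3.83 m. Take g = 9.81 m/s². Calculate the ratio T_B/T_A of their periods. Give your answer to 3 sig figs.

1.96

T ∝ √L, so T_B/T_A = √(L_B/L_A) = √(3.83/1.00) = 1.96.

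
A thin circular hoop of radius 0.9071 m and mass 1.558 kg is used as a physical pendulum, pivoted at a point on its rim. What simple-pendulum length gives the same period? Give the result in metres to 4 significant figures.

1.814 m

The equivalent simple-pendulum length is L_eq = I/(md), where I is about the pivot and d = 0.90710 m.
I_cm = mR² = 1.2820 kg·m², so I = I_cm + md² = 1.2820 + 1.2820 = 2.5639 kg·m².
L_eq = 2.5639/(1.558 × 0.90710) = 1.814 m.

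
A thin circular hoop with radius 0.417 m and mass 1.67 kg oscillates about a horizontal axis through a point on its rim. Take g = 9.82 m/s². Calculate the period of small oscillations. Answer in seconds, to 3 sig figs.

I_cm = mr² = 0.2904 kg·m². The pivot is at distance d = 0.417 m from the centre of mass.
By the parallel-axis theorem, I = I_cm + md² = 0.2904 + 0.2904 = 0.5808 kg·m².
T = 2π√(I/(mgd)) = 2π√(0.5808/(1.67 × 9.82 × 0.417)) = 1.83 s.

1.83 s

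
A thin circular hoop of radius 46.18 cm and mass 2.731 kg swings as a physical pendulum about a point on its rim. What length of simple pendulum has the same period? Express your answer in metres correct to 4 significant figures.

0.9236 m

The equivalent simple-pendulum length is L_eq = I/(md), where I is about the pivot and d = 0.46180 m.
I_cm = mR² = 0.58241 kg·m², so I = I_cm + md² = 0.58241 + 0.58241 = 1.1648 kg·m².
L_eq = 1.1648/(2.731 × 0.46180) = 0.9236 m.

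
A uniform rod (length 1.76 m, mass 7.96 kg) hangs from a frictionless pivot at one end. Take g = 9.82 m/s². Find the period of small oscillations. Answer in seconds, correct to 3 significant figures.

For a physical pendulum T = 2π√(I/(mgd)), with d = 0.8800 m from pivot to centre of mass.
I_cm = mL²/12 = 7.96 × 1.76²/12 = 2.055 kg·m²; I = I_cm + md² = 2.055 + 7.96 × 0.8800² = 8.219 kg·m².
T = 2π√(8.219/(7.96 × 9.82 × 0.8800)) = 2.17 s.

2.17 s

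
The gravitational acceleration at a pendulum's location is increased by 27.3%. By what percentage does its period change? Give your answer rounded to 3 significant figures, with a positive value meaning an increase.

-11.4%

T ∝ 1/√g, so T'/T = 1/√(1.273) = 0.8863.
Percentage change in T = (0.8863 − 1) × 100% = -11.4%.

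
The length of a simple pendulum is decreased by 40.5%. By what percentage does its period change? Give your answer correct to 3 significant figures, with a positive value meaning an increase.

-22.9%

T ∝ √L, so T'/T = √(0.5950) = 0.7714.
Percentage change in T = (0.7714 − 1) × 100% = -22.9%.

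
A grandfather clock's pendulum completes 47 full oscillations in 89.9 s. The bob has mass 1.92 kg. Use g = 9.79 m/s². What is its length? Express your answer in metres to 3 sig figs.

0.907 m

T = 89.9/47 = 1.913 s.
From T = 2π√(L/g), L = gT²/(4π²) = 9.79 × 1.913²/(4π²) = 0.907 m.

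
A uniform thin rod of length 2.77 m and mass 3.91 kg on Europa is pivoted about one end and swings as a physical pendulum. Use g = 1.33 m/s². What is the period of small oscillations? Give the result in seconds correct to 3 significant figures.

For a physical pendulum T = 2π√(I/(mgd)), with d = 1.385 m from pivot to centre of mass.
I_cm = mL²/12 = 3.91 × 2.77²/12 = 2.500 kg·m²; I = I_cm + md² = 2.500 + 3.91 × 1.385² = 10.00 kg·m².
T = 2π√(10.00/(3.91 × 1.33 × 1.385)) = 7.40 s.

7.40 s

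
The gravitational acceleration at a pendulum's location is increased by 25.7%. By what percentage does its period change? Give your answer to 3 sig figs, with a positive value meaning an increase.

-10.8%

T ∝ 1/√g, so T'/T = 1/√(1.257) = 0.8919.
Percentage change in T = (0.8919 − 1) × 100% = -10.8%.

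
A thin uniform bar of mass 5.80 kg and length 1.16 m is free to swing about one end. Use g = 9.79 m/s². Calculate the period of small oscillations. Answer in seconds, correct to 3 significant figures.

1.77 s

For a physical pendulum T = 2π√(I/(mgd)), with d = 0.5800 m from pivot to centre of mass.
I_cm = mL²/12 = 5.80 × 1.16²/12 = 0.6504 kg·m²; I = I_cm + md² = 0.6504 + 5.80 × 0.5800² = 2.601 kg·m².
T = 2π√(2.601/(5.80 × 9.79 × 0.5800)) = 1.77 s.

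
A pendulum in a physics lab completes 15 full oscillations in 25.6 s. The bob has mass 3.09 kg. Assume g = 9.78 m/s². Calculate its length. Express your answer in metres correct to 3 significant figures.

0.722 m

T = 25.6/15 = 1.707 s.
From T = 2π√(L/g), L = gT²/(4π²) = 9.78 × 1.707²/(4π²) = 0.722 m.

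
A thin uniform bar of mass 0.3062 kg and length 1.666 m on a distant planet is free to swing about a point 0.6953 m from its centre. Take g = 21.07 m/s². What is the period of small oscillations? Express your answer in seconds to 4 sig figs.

1.388 s

For a physical pendulum T = 2π√(I/(mgd)), with d = 0.69530 m from pivot to centre of mass.
I_cm = mL²/12 = 0.3062 × 1.666²/12 = 0.070823 kg·m²; I = I_cm + md² = 0.070823 + 0.3062 × 0.69530² = 0.21885 kg·m².
T = 2π√(0.21885/(0.3062 × 21.07 × 0.69530)) = 1.388 s.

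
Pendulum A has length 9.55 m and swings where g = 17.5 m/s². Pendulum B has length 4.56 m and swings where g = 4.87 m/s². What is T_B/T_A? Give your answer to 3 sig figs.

T = 2π√(L/g), so T_B/T_A = √((L_B/g_B)/(L_A/g_A)) = √((4.56/4.87)/(9.55/17.5)) = 1.31.

1.31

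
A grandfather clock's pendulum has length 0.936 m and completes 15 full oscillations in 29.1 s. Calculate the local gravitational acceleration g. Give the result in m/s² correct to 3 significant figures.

T = 29.1/15 = 1.940 s.
From T = 2π√(L/g), g = 4π²L/T² = 4π² × 0.936/1.940² = 9.82 m/s².

9.82 m/s²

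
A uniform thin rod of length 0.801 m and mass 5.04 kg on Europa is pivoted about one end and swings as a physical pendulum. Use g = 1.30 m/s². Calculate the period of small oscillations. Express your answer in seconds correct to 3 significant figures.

4.03 s

For a physical pendulum T = 2π√(I/(mgd)), with d = 0.4005 m from pivot to centre of mass.
I_cm = mL²/12 = 5.04 × 0.801²/12 = 0.2695 kg·m²; I = I_cm + md² = 0.2695 + 5.04 × 0.4005² = 1.078 kg·m².
T = 2π√(1.078/(5.04 × 1.30 × 0.4005)) = 4.03 s.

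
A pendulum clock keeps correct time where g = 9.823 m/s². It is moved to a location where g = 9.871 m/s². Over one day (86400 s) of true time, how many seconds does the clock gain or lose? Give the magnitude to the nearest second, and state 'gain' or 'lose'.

gain 211 s

The clock's period scales as T ∝ 1/√g, so T'/T = √(9.823/9.871) = 0.997566.
In 86400 s of true time the clock registers 86400/0.997566 = 86610.8 s, so it gains 211 s.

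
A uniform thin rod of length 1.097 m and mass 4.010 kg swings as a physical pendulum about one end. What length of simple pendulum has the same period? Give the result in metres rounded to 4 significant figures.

The equivalent simple-pendulum length is L_eq = I/(md), where I is about the pivot and d = 0.54850 m.
I_cm = (1/12)mL² = 0.40214 kg·m², so I = I_cm + md² = 0.40214 + 1.2064 = 1.6086 kg·m².
L_eq = 1.6086/(4.010 × 0.54850) = 0.7313 m.

0.7313 m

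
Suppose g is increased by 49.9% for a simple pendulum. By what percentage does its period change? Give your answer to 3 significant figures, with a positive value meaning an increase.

-18.3%

T ∝ 1/√g, so T'/T = 1/√(1.499) = 0.8168.
Percentage change in T = (0.8168 − 1) × 100% = -18.3%.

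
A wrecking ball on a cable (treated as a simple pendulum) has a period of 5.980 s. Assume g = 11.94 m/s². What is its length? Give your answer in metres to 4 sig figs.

10.82 m

From T = 2π√(L/g), L = gT²/(4π²) = 11.94 × 5.9800²/(4π²) = 10.82 m.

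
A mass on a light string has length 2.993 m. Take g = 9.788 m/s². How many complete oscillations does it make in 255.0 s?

T = 2π√(L/g) = 2π√(2.993/9.788) = 3.4745 s.
Number of complete oscillations = ⌊255.0/3.4745⌋ = ⌊73.393⌋ = 73.

73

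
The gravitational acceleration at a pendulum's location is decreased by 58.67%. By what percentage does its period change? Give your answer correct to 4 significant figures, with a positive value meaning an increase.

T ∝ 1/√g, so T'/T = 1/√(0.41330) = 1.5555.
Percentage change in T = (1.5555 − 1) × 100% = 55.55%.

55.55%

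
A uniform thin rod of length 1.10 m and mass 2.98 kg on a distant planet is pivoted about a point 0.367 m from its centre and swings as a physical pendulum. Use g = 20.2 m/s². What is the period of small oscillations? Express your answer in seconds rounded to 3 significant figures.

1.12 s

For a physical pendulum T = 2π√(I/(mgd)), with d = 0.3670 m from pivot to centre of mass.
I_cm = mL²/12 = 2.98 × 1.10²/12 = 0.3005 kg·m²; I = I_cm + md² = 0.3005 + 2.98 × 0.3670² = 0.7019 kg·m².
T = 2π√(0.7019/(2.98 × 20.2 × 0.3670)) = 1.12 s.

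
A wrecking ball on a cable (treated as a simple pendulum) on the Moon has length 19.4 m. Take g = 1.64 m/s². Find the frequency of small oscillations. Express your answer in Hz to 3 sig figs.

T = 2π√(L/g) = 2π√(19.4/1.64) = 21.61 s, so f = 1/T = 0.0463 Hz.

0.0463 Hz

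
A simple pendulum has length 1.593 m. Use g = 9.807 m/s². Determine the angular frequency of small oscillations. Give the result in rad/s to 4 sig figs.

2.481 rad/s

ω = √(g/L) = √(9.807/1.593) = 2.481 rad/s.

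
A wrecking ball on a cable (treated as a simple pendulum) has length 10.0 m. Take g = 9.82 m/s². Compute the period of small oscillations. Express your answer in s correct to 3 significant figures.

T = 2π√(L/g) = 2π√(10.0/9.82) = 2π × 1.009 = 6.34 s.

6.34 s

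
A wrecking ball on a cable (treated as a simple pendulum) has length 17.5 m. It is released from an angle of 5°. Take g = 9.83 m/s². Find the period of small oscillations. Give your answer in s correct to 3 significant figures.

T = 2π√(L/g) = 2π√(17.5/9.83) = 2π × 1.334 = 8.38 s.

8.38 s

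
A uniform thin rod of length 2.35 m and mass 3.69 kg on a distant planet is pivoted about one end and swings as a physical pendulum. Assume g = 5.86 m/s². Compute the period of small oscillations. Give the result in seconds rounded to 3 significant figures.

3.25 s

For a physical pendulum T = 2π√(I/(mgd)), with d = 1.175 m from pivot to centre of mass.
I_cm = mL²/12 = 3.69 × 2.35²/12 = 1.698 kg·m²; I = I_cm + md² = 1.698 + 3.69 × 1.175² = 6.793 kg·m².
T = 2π√(6.793/(3.69 × 5.86 × 1.175)) = 3.25 s.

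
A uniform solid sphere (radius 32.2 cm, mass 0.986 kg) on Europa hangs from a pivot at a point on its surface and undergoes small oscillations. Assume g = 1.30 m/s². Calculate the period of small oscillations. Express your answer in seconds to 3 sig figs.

3.70 s

I_cm = (2/5)mr² = 0.04089 kg·m². The pivot is at distance d = 0.322 m from the centre of mass.
By the parallel-axis theorem, I = I_cm + md² = 0.04089 + 0.1022 = 0.1431 kg·m².
T = 2π√(I/(mgd)) = 2π√(0.1431/(0.986 × 1.30 × 0.322)) = 3.70 s.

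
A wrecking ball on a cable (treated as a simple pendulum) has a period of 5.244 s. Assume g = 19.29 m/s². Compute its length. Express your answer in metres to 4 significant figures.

From T = 2π√(L/g), L = gT²/(4π²) = 19.29 × 5.2440²/(4π²) = 13.44 m.

13.44 m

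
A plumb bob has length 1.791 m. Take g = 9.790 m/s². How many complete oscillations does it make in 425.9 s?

T = 2π√(L/g) = 2π√(1.791/9.790) = 2.6874 s.
Number of complete oscillations = ⌊425.9/2.6874⌋ = ⌊158.48⌋ = 158.

158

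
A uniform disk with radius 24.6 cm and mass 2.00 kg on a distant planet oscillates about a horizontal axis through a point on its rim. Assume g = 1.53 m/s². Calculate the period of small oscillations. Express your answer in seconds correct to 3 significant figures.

I_cm = ½mr² = 0.06052 kg·m². The pivot is at distance d = 0.246 m from the centre of mass.
By the parallel-axis theorem, I = I_cm + md² = 0.06052 + 0.1210 = 0.1815 kg·m².
T = 2π√(I/(mgd)) = 2π√(0.1815/(2.00 × 1.53 × 0.246)) = 3.09 s.

3.09 s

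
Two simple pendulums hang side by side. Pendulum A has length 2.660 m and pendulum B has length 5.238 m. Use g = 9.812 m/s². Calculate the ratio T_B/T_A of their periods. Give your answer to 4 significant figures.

1.403

T ∝ √L, so T_B/T_A = √(L_B/L_A) = √(5.238/2.660) = 1.403.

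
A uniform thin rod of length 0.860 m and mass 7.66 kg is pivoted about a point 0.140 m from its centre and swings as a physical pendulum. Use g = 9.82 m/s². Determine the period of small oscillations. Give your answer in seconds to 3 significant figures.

For a physical pendulum T = 2π√(I/(mgd)), with d = 0.1400 m from pivot to centre of mass.
I_cm = mL²/12 = 7.66 × 0.860²/12 = 0.4721 kg·m²; I = I_cm + md² = 0.4721 + 7.66 × 0.1400² = 0.6222 kg·m².
T = 2π√(0.6222/(7.66 × 9.82 × 0.1400)) = 1.53 s.

1.53 s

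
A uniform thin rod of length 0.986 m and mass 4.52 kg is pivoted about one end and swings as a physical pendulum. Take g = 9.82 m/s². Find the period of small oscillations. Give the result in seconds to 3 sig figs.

1.63 s

For a physical pendulum T = 2π√(I/(mgd)), with d = 0.4930 m from pivot to centre of mass.
I_cm = mL²/12 = 4.52 × 0.986²/12 = 0.3662 kg·m²; I = I_cm + md² = 0.3662 + 4.52 × 0.4930² = 1.465 kg·m².
T = 2π√(1.465/(4.52 × 9.82 × 0.4930)) = 1.63 s.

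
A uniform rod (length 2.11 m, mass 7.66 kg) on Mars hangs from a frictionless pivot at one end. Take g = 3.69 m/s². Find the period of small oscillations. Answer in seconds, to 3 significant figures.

For a physical pendulum T = 2π√(I/(mgd)), with d = 1.055 m from pivot to centre of mass.
I_cm = mL²/12 = 7.66 × 2.11²/12 = 2.842 kg·m²; I = I_cm + md² = 2.842 + 7.66 × 1.055² = 11.37 kg·m².
T = 2π√(11.37/(7.66 × 3.69 × 1.055)) = 3.88 s.

3.88 s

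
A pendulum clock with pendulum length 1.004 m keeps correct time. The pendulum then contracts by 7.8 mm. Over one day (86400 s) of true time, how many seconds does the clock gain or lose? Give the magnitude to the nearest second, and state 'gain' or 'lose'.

T ∝ √L, so T'/T = √(0.99620/1.004) = 0.996108.
In 86400 s of true time the clock registers 86400/0.996108 = 86737.6 s, so it gains 338 s.

gain 338 s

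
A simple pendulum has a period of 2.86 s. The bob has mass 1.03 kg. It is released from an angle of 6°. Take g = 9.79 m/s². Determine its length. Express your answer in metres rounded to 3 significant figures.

2.03 m

From T = 2π√(L/g), L = gT²/(4π²) = 9.79 × 2.860²/(4π²) = 2.03 m.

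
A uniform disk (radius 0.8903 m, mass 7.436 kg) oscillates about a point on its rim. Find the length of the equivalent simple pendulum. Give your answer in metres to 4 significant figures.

1.335 m

The equivalent simple-pendulum length is L_eq = I/(md), where I is about the pivot and d = 0.89030 m.
I_cm = ½mR² = 2.9470 kg·m², so I = I_cm + md² = 2.9470 + 5.8940 = 8.8410 kg·m².
L_eq = 8.8410/(7.436 × 0.89030) = 1.335 m.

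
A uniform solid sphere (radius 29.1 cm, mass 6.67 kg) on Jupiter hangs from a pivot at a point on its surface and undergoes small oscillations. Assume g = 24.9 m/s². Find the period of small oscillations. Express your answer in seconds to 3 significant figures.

0.804 s

I_cm = (2/5)mr² = 0.2259 kg·m². The pivot is at distance d = 0.291 m from the centre of mass.
By the parallel-axis theorem, I = I_cm + md² = 0.2259 + 0.5648 = 0.7908 kg·m².
T = 2π√(I/(mgd)) = 2π√(0.7908/(6.67 × 24.9 × 0.291)) = 0.804 s.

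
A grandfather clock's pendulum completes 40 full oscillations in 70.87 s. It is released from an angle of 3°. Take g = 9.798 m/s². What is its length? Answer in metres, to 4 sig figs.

0.7791 m

T = 70.87/40 = 1.7718 s.
From T = 2π√(L/g), L = gT²/(4π²) = 9.798 × 1.7718²/(4π²) = 0.7791 m.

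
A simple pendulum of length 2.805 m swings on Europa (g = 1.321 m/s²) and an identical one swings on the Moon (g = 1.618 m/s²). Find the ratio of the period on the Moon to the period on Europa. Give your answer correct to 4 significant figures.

0.9036

T ∝ 1/√g, so T₂/T₁ = √(g₁/g₂) = √(1.321/1.618) = 0.9036.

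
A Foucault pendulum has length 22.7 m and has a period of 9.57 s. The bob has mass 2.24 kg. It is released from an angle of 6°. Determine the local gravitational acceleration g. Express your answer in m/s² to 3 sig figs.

9.79 m/s²

From T = 2π√(L/g), g = 4π²L/T² = 4π² × 22.7/9.570² = 9.79 m/s².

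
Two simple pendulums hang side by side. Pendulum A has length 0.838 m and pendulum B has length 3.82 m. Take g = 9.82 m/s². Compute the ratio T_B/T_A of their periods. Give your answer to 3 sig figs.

2.14

T ∝ √L, so T_B/T_A = √(L_B/L_A) = √(3.82/0.838) = 2.14.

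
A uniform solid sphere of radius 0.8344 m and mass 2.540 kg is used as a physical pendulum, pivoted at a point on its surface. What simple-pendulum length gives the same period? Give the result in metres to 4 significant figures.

1.168 m

The equivalent simple-pendulum length is L_eq = I/(md), where I is about the pivot and d = 0.83440 m.
I_cm = (2/5)mR² = 0.70736 kg·m², so I = I_cm + md² = 0.70736 + 1.7684 = 2.4758 kg·m².
L_eq = 2.4758/(2.540 × 0.83440) = 1.168 m.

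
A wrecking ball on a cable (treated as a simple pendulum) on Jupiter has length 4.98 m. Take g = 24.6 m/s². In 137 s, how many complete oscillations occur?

T = 2π√(L/g) = 2π√(4.98/24.6) = 2.827 s.
Number of complete oscillations = ⌊137/2.827⌋ = ⌊48.46⌋ = 48.

48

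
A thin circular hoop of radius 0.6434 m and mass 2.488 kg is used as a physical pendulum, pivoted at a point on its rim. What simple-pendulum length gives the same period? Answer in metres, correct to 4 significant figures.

1.287 m

The equivalent simple-pendulum length is L_eq = I/(md), where I is about the pivot and d = 0.64340 m.
I_cm = mR² = 1.0299 kg·m², so I = I_cm + md² = 1.0299 + 1.0299 = 2.0599 kg·m².
L_eq = 2.0599/(2.488 × 0.64340) = 1.287 m.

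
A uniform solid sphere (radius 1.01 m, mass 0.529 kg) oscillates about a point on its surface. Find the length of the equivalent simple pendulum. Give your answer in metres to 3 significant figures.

The equivalent simple-pendulum length is L_eq = I/(md), where I is about the pivot and d = 1.010 m.
I_cm = (2/5)mR² = 0.2159 kg·m², so I = I_cm + md² = 0.2159 + 0.5396 = 0.7555 kg·m².
L_eq = 0.7555/(0.529 × 1.010) = 1.41 m.

1.41 m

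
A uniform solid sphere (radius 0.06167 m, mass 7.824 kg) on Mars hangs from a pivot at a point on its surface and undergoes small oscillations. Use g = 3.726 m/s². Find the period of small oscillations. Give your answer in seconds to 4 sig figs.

I_cm = (2/5)mr² = 0.011902 kg·m². The pivot is at distance d = 0.06167 m from the centre of mass.
By the parallel-axis theorem, I = I_cm + md² = 0.011902 + 0.029756 = 0.041659 kg·m².
T = 2π√(I/(mgd)) = 2π√(0.041659/(7.824 × 3.726 × 0.06167)) = 0.9564 s.

0.9564 s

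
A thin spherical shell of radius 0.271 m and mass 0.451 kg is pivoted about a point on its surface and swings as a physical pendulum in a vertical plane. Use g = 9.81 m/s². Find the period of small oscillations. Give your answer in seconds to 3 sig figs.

1.35 s

I_cm = (2/3)mr² = 0.02208 kg·m². The pivot is at distance d = 0.271 m from the centre of mass.
By the parallel-axis theorem, I = I_cm + md² = 0.02208 + 0.03312 = 0.05520 kg·m².
T = 2π√(I/(mgd)) = 2π√(0.05520/(0.451 × 9.81 × 0.271)) = 1.35 s.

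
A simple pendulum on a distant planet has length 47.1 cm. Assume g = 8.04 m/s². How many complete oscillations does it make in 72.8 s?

47

T = 2π√(L/g) = 2π√(0.471/8.04) = 1.521 s.
Number of complete oscillations = ⌊72.8/1.521⌋ = ⌊47.87⌋ = 47.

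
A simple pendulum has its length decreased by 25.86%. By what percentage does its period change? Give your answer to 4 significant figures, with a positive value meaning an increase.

-13.90%

T ∝ √L, so T'/T = √(0.74140) = 0.86105.
Percentage change in T = (0.86105 − 1) × 100% = -13.90%.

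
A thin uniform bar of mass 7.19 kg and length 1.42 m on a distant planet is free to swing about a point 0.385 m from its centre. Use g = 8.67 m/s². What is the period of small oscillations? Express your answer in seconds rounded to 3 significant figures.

For a physical pendulum T = 2π√(I/(mgd)), with d = 0.3850 m from pivot to centre of mass.
I_cm = mL²/12 = 7.19 × 1.42²/12 = 1.208 kg·m²; I = I_cm + md² = 1.208 + 7.19 × 0.3850² = 2.274 kg·m².
T = 2π√(2.274/(7.19 × 8.67 × 0.3850)) = 1.93 s.

1.93 s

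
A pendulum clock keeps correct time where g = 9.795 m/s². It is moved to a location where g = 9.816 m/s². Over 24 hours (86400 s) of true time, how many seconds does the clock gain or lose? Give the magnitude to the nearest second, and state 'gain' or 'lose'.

The clock's period scales as T ∝ 1/√g, so T'/T = √(9.795/9.816) = 0.998930.
In 86400 s of true time the clock registers 86400/0.998930 = 86492.6 s, so it gains 93 s.

gain 93 s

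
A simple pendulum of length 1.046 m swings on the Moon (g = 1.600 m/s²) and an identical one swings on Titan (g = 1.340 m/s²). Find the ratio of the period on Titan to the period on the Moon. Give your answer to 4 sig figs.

T ∝ 1/√g, so T₂/T₁ = √(g₁/g₂) = √(1.600/1.340) = 1.093.

1.093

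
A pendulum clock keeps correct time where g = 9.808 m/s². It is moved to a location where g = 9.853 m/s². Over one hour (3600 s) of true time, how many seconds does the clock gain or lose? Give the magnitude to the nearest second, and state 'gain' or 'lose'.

gain 8 s

The clock's period scales as T ∝ 1/√g, so T'/T = √(9.808/9.853) = 0.997714.
In 3600 s of true time the clock registers 3600/0.997714 = 3608.2 s, so it gains 8 s.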